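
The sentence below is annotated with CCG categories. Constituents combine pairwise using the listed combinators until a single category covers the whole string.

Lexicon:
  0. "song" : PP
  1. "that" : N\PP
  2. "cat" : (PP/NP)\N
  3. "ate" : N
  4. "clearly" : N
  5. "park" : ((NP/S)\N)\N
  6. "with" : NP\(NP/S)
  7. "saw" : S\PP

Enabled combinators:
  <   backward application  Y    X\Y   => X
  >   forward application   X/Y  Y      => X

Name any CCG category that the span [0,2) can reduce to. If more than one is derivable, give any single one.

[0,8] S   <
  [0,7] PP   >
    [0,3] PP/NP   <
      [0,2] N   <
        [0,1] "song" : PP
        [1,2] "that" : N\PP
      [2,3] "cat" : (PP/NP)\N
    [3,7] NP   <
      [3,6] NP/S   <
        [3,4] "ate" : N
        [4,6] (NP/S)\N   <
          [4,5] "clearly" : N
          [5,6] "park" : ((NP/S)\N)\N
      [6,7] "with" : NP\(NP/S)
  [7,8] "saw" : S\PP

N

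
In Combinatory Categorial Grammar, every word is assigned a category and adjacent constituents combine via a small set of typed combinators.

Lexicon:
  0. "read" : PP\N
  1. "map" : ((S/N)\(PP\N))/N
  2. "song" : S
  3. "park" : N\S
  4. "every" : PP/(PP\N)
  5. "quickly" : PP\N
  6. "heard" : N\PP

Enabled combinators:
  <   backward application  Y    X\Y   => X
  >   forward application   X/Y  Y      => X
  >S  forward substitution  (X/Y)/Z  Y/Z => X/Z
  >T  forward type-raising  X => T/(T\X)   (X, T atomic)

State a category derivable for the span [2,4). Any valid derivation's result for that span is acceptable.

N

[0,7] S   >
  [0,4] S/N   <
    [0,1] "read" : PP\N
    [1,4] (S/N)\(PP\N)   >
      [1,2] "map" : ((S/N)\(PP\N))/N
      [2,4] N   <
        [2,3] "song" : S
        [3,4] "park" : N\S
  [4,7] N   <
    [4,6] PP   >
      [4,5] "every" : PP/(PP\N)
      [5,6] "quickly" : PP\N
    [6,7] "heard" : N\PP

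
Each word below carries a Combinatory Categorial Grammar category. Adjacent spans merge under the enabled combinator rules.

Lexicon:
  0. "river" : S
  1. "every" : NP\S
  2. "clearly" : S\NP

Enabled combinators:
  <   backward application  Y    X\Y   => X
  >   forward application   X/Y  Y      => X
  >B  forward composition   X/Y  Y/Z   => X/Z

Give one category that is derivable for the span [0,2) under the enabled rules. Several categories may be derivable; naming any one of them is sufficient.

NP

[0,3] S   <
  [0,2] NP   <
    [0,1] "river" : S
    [1,2] "every" : NP\S
  [2,3] "clearly" : S\NP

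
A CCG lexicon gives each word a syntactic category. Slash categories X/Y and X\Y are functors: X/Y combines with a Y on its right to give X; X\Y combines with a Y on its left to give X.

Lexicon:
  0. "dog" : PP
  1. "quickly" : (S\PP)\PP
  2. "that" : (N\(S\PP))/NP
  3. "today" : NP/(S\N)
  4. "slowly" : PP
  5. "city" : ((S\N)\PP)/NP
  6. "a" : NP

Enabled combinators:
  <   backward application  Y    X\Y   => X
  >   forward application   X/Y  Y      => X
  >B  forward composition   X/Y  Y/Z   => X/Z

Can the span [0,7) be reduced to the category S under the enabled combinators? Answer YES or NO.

PP (S\PP)\PP (N\(S\PP))/NP NP/(S\N) PP ((S\N)\PP)/NP NP
CKY chart[0,7] = {N}; S ∉ chart

NO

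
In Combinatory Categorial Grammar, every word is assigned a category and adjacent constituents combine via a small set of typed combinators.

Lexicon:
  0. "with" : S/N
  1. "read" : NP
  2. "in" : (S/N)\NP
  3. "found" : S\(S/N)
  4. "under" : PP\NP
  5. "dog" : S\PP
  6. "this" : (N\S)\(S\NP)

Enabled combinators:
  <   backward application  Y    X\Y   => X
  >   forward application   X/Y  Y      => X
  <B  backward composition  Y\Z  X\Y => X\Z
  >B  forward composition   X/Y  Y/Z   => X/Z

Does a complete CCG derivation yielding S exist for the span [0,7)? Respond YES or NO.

[0,7] S   >
  [0,1] "with" : S/N
  [1,7] N   <
    [1,4] S   <
      [1,2] "read" : NP
      [2,4] S\NP   <B
        [2,3] "in" : (S/N)\NP
        [3,4] "found" : S\(S/N)
    [4,7] N\S   <
      [4,6] S\NP   <B
        [4,5] "under" : PP\NP
        [5,6] "dog" : S\PP
      [6,7] "this" : (N\S)\(S\NP)

YES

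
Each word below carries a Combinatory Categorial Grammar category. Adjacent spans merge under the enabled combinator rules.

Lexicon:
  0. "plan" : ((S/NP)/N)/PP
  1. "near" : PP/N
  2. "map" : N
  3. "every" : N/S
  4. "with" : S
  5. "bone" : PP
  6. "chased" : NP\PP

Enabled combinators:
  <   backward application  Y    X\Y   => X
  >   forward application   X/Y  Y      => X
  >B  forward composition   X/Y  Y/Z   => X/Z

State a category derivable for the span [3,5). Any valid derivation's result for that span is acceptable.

[0,7] S   >
  [0,5] S/NP   >
    [0,3] (S/NP)/N   >
      [0,1] "plan" : ((S/NP)/N)/PP
      [1,3] PP   >
        [1,2] "near" : PP/N
        [2,3] "map" : N
    [3,5] N   >
      [3,4] "every" : N/S
      [4,5] "with" : S
  [5,7] NP   <
    [5,6] "bone" : PP
    [6,7] "chased" : NP\PP

N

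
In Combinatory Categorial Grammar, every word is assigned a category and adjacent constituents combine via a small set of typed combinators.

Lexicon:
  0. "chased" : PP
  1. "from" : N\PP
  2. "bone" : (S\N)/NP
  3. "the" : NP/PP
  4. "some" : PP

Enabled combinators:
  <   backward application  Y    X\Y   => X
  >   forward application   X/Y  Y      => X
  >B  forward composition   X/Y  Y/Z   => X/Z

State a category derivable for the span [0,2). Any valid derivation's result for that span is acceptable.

N

[0,5] S   <
  [0,2] N   <
    [0,1] "chased" : PP
    [1,2] "from" : N\PP
  [2,5] S\N   >
    [2,3] "bone" : (S\N)/NP
    [3,5] NP   >
      [3,4] "the" : NP/PP
      [4,5] "some" : PP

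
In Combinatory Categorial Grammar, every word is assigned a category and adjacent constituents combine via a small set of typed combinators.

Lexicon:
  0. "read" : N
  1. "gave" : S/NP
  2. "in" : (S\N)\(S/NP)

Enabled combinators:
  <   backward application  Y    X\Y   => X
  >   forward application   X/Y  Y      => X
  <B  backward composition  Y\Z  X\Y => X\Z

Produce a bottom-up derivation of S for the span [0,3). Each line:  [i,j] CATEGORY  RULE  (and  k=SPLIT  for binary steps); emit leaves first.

[0,1] N  lex  "read"
[1,2] S/NP  lex  "gave"
[2,3] (S\N)\(S/NP)  lex  "in"
[1,3] S\N  <  k=2
[0,3] S  <  k=1

[0,3] S   <
  [0,1] "read" : N
  [1,3] S\N   <
    [1,2] "gave" : S/NP
    [2,3] "in" : (S\N)\(S/NP)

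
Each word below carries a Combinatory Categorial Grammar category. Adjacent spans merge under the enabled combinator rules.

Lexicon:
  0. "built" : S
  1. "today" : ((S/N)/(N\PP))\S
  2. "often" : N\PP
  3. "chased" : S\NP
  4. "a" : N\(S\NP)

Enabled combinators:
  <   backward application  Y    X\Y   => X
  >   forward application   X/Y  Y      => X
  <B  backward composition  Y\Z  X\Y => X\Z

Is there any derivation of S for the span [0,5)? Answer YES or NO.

YES

[0,5] S   >
  [0,3] S/N   >
    [0,2] (S/N)/(N\PP)   <
      [0,1] "built" : S
      [1,2] "today" : ((S/N)/(N\PP))\S
    [2,3] "often" : N\PP
  [3,5] N   <
    [3,4] "chased" : S\NP
    [4,5] "a" : N\(S\NP)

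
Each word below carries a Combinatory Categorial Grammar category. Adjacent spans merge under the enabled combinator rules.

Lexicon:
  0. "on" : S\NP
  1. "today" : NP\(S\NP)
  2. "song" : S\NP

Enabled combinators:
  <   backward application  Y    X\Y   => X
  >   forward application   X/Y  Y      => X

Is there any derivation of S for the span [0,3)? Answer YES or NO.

YES

[0,3] S   <
  [0,2] NP   <
    [0,1] "on" : S\NP
    [1,2] "today" : NP\(S\NP)
  [2,3] "song" : S\NP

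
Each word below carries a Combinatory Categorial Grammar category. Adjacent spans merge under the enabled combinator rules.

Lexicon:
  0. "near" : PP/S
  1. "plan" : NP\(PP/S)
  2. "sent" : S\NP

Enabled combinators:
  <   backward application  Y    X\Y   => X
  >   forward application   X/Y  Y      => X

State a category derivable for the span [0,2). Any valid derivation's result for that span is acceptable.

[0,3] S   <
  [0,2] NP   <
    [0,1] "near" : PP/S
    [1,2] "plan" : NP\(PP/S)
  [2,3] "sent" : S\NP

NP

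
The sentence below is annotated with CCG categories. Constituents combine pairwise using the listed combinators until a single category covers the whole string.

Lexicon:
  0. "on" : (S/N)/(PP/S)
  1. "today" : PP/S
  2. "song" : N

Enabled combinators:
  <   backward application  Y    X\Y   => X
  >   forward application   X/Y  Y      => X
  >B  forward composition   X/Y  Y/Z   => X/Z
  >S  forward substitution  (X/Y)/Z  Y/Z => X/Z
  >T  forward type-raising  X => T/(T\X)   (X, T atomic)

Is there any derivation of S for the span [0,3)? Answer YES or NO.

[0,3] S   >
  [0,2] S/N   >
    [0,1] "on" : (S/N)/(PP/S)
    [1,2] "today" : PP/S
  [2,3] "song" : N

YES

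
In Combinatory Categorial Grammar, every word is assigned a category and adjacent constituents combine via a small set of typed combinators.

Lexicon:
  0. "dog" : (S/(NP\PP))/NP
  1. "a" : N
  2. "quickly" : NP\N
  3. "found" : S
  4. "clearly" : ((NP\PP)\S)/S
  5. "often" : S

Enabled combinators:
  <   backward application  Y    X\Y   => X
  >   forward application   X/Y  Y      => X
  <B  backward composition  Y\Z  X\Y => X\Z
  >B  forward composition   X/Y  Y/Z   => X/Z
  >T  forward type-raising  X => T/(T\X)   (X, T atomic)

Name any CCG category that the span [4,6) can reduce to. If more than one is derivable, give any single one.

[0,6] S   >
  [0,3] S/(NP\PP)   >
    [0,1] "dog" : (S/(NP\PP))/NP
    [1,3] NP   <
      [1,2] "a" : N
      [2,3] "quickly" : NP\N
  [3,6] NP\PP   <
    [3,4] "found" : S
    [4,6] (NP\PP)\S   >
      [4,5] "clearly" : ((NP\PP)\S)/S
      [5,6] "often" : S

(NP\PP)\S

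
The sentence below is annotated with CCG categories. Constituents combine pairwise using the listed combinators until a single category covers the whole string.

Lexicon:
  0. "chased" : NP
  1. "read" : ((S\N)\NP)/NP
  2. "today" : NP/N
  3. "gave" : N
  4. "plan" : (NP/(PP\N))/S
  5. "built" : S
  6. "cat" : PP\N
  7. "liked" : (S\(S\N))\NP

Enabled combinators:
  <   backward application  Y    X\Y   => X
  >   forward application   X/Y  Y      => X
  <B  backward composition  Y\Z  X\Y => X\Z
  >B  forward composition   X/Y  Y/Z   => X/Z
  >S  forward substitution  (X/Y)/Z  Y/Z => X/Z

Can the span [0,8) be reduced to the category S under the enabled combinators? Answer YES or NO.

[0,8] S   <
  [0,4] S\N   <
    [0,1] "chased" : NP
    [1,4] (S\N)\NP   >
      [1,2] "read" : ((S\N)\NP)/NP
      [2,4] NP   >
        [2,3] "today" : NP/N
        [3,4] "gave" : N
  [4,8] S\(S\N)   <
    [4,7] NP   >
      [4,6] NP/(PP\N)   >
        [4,5] "plan" : (NP/(PP\N))/S
        [5,6] "built" : S
      [6,7] "cat" : PP\N
    [7,8] "liked" : (S\(S\N))\NP

YES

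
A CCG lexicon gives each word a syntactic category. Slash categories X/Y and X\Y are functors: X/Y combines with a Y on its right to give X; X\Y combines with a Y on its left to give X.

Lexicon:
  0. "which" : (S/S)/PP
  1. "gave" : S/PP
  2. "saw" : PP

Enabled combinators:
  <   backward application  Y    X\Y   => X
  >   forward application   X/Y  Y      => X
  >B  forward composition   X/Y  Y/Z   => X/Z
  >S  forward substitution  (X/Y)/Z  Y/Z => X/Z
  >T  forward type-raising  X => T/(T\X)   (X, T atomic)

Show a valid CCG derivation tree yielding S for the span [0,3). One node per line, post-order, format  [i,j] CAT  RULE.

[0,3] S   >
  [0,2] S/PP   >S
    [0,1] "which" : (S/S)/PP
    [1,2] "gave" : S/PP
  [2,3] "saw" : PP

[0,1] (S/S)/PP  lex  "which"
[1,2] S/PP  lex  "gave"
[0,2] S/PP  >S  k=1
[2,3] PP  lex  "saw"
[0,3] S  >  k=2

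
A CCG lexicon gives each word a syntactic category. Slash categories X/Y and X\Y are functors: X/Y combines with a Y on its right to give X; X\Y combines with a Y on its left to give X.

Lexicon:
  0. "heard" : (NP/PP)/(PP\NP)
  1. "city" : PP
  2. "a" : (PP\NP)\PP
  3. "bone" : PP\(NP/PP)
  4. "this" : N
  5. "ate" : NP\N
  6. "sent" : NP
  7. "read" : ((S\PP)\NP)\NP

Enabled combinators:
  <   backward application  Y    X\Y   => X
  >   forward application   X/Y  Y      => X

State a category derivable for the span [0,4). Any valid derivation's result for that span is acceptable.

[0,8] S   <
  [0,4] PP   <
    [0,3] NP/PP   >
      [0,1] "heard" : (NP/PP)/(PP\NP)
      [1,3] PP\NP   <
        [1,2] "city" : PP
        [2,3] "a" : (PP\NP)\PP
    [3,4] "bone" : PP\(NP/PP)
  [4,8] S\PP   <
    [4,6] NP   <
      [4,5] "this" : N
      [5,6] "ate" : NP\N
    [6,8] (S\PP)\NP   <
      [6,7] "sent" : NP
      [7,8] "read" : ((S\PP)\NP)\NP

PP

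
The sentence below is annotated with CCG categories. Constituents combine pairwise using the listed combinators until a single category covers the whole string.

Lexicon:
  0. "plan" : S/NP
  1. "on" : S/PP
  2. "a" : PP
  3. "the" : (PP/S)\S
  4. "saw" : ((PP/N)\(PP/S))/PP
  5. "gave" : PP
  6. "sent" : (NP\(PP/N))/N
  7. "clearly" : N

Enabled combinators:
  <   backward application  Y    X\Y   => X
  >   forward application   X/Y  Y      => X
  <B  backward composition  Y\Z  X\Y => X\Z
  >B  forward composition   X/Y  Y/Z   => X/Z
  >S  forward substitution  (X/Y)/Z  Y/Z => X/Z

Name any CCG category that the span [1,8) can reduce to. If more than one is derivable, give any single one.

[0,8] S   >
  [0,1] "plan" : S/NP
  [1,8] NP   <
    [1,6] PP/N   <
      [1,4] PP/S   <
        [1,3] S   >
          [1,2] "on" : S/PP
          [2,3] "a" : PP
        [3,4] "the" : (PP/S)\S
      [4,6] (PP/N)\(PP/S)   >
        [4,5] "saw" : ((PP/N)\(PP/S))/PP
        [5,6] "gave" : PP
    [6,8] NP\(PP/N)   >
      [6,7] "sent" : (NP\(PP/N))/N
      [7,8] "clearly" : N

NP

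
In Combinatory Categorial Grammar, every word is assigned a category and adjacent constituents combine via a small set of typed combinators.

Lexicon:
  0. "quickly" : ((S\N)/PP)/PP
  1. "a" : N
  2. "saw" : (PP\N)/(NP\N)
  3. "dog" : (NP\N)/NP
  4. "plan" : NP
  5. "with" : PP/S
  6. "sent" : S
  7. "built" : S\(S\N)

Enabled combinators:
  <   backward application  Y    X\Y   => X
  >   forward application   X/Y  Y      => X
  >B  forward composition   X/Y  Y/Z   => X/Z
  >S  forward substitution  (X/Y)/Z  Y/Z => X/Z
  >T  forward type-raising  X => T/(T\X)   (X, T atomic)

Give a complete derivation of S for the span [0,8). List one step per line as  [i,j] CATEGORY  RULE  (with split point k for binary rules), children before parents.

[0,1] ((S\N)/PP)/PP  lex  "quickly"
[1,2] N  lex  "a"
[1,2] PP/(PP\N)  >T
[2,3] (PP\N)/(NP\N)  lex  "saw"
[3,4] (NP\N)/NP  lex  "dog"
[4,5] NP  lex  "plan"
[3,5] NP\N  >  k=4
[2,5] PP\N  >  k=3
[1,5] PP  >  k=2
[0,5] (S\N)/PP  >  k=1
[5,6] PP/S  lex  "with"
[6,7] S  lex  "sent"
[5,7] PP  >  k=6
[0,7] S\N  >  k=5
[7,8] S\(S\N)  lex  "built"
[0,8] S  <  k=7

[0,8] S   <
  [0,7] S\N   >
    [0,5] (S\N)/PP   >
      [0,1] "quickly" : ((S\N)/PP)/PP
      [1,5] PP   >
        [1,2] PP/(PP\N)   >T
          [1,2] "a" : N
        [2,5] PP\N   >
          [2,3] "saw" : (PP\N)/(NP\N)
          [3,5] NP\N   >
            [3,4] "dog" : (NP\N)/NP
            [4,5] "plan" : NP
    [5,7] PP   >
      [5,6] "with" : PP/S
      [6,7] "sent" : S
  [7,8] "built" : S\(S\N)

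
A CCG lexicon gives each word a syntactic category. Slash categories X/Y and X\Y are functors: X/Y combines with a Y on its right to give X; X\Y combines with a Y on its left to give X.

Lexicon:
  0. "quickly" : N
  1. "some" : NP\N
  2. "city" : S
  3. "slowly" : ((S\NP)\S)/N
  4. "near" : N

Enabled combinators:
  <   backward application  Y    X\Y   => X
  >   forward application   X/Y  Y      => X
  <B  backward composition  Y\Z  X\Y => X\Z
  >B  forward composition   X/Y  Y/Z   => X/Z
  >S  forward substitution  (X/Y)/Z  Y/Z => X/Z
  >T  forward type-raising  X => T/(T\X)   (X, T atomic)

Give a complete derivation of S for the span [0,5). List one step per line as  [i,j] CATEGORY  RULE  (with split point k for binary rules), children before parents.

[0,1] N  lex  "quickly"
[1,2] NP\N  lex  "some"
[0,2] NP  <  k=1
[2,3] S  lex  "city"
[3,4] ((S\NP)\S)/N  lex  "slowly"
[4,5] N  lex  "near"
[3,5] (S\NP)\S  >  k=4
[2,5] S\NP  <  k=3
[0,5] S  <  k=2

[0,5] S   <
  [0,2] NP   <
    [0,1] "quickly" : N
    [1,2] "some" : NP\N
  [2,5] S\NP   <
    [2,3] "city" : S
    [3,5] (S\NP)\S   >
      [3,4] "slowly" : ((S\NP)\S)/N
      [4,5] "near" : N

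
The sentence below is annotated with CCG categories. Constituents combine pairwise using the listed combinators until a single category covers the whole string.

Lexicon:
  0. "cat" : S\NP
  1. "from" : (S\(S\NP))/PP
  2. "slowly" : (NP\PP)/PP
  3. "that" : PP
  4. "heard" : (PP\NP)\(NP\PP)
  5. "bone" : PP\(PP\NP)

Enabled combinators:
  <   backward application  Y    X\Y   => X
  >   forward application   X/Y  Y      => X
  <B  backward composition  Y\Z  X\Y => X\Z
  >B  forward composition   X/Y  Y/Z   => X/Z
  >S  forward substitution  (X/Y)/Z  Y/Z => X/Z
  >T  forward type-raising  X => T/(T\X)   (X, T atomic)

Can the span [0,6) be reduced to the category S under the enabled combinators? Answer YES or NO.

[0,6] S   <
  [0,1] "cat" : S\NP
  [1,6] S\(S\NP)   >
    [1,2] "from" : (S\(S\NP))/PP
    [2,6] PP   <
      [2,5] PP\NP   <
        [2,4] NP\PP   >
          [2,3] "slowly" : (NP\PP)/PP
          [3,4] "that" : PP
        [4,5] "heard" : (PP\NP)\(NP\PP)
      [5,6] "bone" : PP\(PP\NP)

YES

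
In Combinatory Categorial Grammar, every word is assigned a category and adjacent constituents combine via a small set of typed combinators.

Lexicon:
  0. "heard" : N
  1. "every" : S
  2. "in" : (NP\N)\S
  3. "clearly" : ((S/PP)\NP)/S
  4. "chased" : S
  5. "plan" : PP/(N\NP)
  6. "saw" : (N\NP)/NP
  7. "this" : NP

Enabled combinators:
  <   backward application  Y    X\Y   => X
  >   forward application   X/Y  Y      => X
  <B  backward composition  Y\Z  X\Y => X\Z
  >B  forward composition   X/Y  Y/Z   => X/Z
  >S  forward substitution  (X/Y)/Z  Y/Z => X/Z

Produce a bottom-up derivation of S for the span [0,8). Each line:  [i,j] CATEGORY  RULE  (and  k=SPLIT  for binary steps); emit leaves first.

[0,1] N  lex  "heard"
[1,2] S  lex  "every"
[2,3] (NP\N)\S  lex  "in"
[1,3] NP\N  <  k=2
[0,3] NP  <  k=1
[3,4] ((S/PP)\NP)/S  lex  "clearly"
[4,5] S  lex  "chased"
[3,5] (S/PP)\NP  >  k=4
[0,5] S/PP  <  k=3
[5,6] PP/(N\NP)  lex  "plan"
[6,7] (N\NP)/NP  lex  "saw"
[5,7] PP/NP  >B  k=6
[7,8] NP  lex  "this"
[5,8] PP  >  k=7
[0,8] S  >  k=5

[0,8] S   >
  [0,5] S/PP   <
    [0,3] NP   <
      [0,1] "heard" : N
      [1,3] NP\N   <
        [1,2] "every" : S
        [2,3] "in" : (NP\N)\S
    [3,5] (S/PP)\NP   >
      [3,4] "clearly" : ((S/PP)\NP)/S
      [4,5] "chased" : S
  [5,8] PP   >
    [5,7] PP/NP   >B
      [5,6] "plan" : PP/(N\NP)
      [6,7] "saw" : (N\NP)/NP
    [7,8] "this" : NP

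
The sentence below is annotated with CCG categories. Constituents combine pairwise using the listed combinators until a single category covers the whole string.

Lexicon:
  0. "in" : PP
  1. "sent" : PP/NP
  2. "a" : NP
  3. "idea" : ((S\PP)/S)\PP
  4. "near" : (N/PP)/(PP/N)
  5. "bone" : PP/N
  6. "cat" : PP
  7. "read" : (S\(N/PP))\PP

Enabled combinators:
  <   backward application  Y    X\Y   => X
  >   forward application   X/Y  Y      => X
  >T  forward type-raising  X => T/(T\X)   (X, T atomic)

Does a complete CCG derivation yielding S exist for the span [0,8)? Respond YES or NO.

[0,8] S   >
  [0,1] S/(S\PP)   >T
    [0,1] "in" : PP
  [1,8] S\PP   >
    [1,4] (S\PP)/S   <
      [1,3] PP   >
        [1,2] "sent" : PP/NP
        [2,3] "a" : NP
      [3,4] "idea" : ((S\PP)/S)\PP
    [4,8] S   <
      [4,6] N/PP   >
        [4,5] "near" : (N/PP)/(PP/N)
        [5,6] "bone" : PP/N
      [6,8] S\(N/PP)   <
        [6,7] "cat" : PP
        [7,8] "read" : (S\(N/PP))\PP

YES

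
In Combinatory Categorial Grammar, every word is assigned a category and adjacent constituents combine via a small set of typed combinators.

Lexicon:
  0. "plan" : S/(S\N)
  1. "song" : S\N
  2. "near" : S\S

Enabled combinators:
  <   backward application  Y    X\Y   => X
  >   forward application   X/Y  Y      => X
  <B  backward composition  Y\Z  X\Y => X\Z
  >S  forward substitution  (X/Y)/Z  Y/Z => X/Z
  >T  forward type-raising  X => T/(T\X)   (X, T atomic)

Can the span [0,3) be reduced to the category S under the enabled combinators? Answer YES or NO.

YES

[0,3] S   >
  [0,1] "plan" : S/(S\N)
  [1,3] S\N   <B
    [1,2] "song" : S\N
    [2,3] "near" : S\S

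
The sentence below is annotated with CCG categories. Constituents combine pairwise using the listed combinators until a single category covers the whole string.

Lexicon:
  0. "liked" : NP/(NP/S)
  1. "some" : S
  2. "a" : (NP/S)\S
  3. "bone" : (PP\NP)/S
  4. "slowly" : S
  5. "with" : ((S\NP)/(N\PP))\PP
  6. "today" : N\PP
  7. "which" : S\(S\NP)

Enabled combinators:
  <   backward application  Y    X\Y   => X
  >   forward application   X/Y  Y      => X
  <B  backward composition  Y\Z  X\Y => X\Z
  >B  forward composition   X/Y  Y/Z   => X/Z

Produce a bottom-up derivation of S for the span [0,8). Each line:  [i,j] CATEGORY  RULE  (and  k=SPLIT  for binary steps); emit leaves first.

[0,8] S   <
  [0,7] S\NP   >
    [0,6] (S\NP)/(N\PP)   <
      [0,5] PP   <
        [0,3] NP   >
          [0,1] "liked" : NP/(NP/S)
          [1,3] NP/S   <
            [1,2] "some" : S
            [2,3] "a" : (NP/S)\S
        [3,5] PP\NP   >
          [3,4] "bone" : (PP\NP)/S
          [4,5] "slowly" : S
      [5,6] "with" : ((S\NP)/(N\PP))\PP
    [6,7] "today" : N\PP
  [7,8] "which" : S\(S\NP)

[0,1] NP/(NP/S)  lex  "liked"
[1,2] S  lex  "some"
[2,3] (NP/S)\S  lex  "a"
[1,3] NP/S  <  k=2
[0,3] NP  >  k=1
[3,4] (PP\NP)/S  lex  "bone"
[4,5] S  lex  "slowly"
[3,5] PP\NP  >  k=4
[0,5] PP  <  k=3
[5,6] ((S\NP)/(N\PP))\PP  lex  "with"
[0,6] (S\NP)/(N\PP)  <  k=5
[6,7] N\PP  lex  "today"
[0,7] S\NP  >  k=6
[7,8] S\(S\NP)  lex  "which"
[0,8] S  <  k=7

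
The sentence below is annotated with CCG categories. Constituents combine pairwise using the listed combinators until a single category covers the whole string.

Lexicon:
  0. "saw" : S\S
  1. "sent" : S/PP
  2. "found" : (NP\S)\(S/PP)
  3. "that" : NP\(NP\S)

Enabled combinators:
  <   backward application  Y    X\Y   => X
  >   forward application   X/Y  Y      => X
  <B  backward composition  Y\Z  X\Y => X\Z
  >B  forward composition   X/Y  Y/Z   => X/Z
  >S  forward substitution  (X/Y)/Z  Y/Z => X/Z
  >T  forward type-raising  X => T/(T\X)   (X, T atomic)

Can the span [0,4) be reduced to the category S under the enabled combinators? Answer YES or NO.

S\S S/PP (NP\S)\(S/PP) NP\(NP\S)
CKY chart[0,4] = {N/(N\NP), NP, NP/(NP\NP), PP/(PP\NP), S/(S\NP)}; S ∉ chart

NO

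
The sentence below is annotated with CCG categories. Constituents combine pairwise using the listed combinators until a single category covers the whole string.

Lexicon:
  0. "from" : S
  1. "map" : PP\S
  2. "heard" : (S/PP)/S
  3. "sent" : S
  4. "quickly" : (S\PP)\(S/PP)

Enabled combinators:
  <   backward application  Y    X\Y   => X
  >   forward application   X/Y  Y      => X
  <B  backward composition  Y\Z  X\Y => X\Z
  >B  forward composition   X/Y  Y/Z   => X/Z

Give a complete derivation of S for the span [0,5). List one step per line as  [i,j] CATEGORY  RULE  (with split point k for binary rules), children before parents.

[0,1] S  lex  "from"
[1,2] PP\S  lex  "map"
[0,2] PP  <  k=1
[2,3] (S/PP)/S  lex  "heard"
[3,4] S  lex  "sent"
[2,4] S/PP  >  k=3
[4,5] (S\PP)\(S/PP)  lex  "quickly"
[2,5] S\PP  <  k=4
[0,5] S  <  k=2

[0,5] S   <
  [0,2] PP   <
    [0,1] "from" : S
    [1,2] "map" : PP\S
  [2,5] S\PP   <
    [2,4] S/PP   >
      [2,3] "heard" : (S/PP)/S
      [3,4] "sent" : S
    [4,5] "quickly" : (S\PP)\(S/PP)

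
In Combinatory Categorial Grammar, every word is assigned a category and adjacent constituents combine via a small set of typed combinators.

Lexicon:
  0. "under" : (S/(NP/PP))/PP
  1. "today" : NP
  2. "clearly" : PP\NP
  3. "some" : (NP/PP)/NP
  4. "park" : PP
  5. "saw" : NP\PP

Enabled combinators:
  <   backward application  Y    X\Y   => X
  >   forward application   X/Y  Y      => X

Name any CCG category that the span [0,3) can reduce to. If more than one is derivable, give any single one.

[0,6] S   >
  [0,3] S/(NP/PP)   >
    [0,1] "under" : (S/(NP/PP))/PP
    [1,3] PP   <
      [1,2] "today" : NP
      [2,3] "clearly" : PP\NP
  [3,6] NP/PP   >
    [3,4] "some" : (NP/PP)/NP
    [4,6] NP   <
      [4,5] "park" : PP
      [5,6] "saw" : NP\PP

S/(NP/PP)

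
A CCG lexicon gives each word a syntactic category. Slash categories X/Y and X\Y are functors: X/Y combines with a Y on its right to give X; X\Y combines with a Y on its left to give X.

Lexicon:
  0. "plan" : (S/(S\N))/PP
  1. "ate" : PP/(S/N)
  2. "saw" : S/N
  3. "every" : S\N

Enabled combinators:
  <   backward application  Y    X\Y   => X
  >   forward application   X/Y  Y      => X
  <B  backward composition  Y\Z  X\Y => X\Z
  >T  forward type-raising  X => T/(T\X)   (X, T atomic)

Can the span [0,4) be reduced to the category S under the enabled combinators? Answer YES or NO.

[0,4] S   >
  [0,3] S/(S\N)   >
    [0,1] "plan" : (S/(S\N))/PP
    [1,3] PP   >
      [1,2] "ate" : PP/(S/N)
      [2,3] "saw" : S/N
  [3,4] "every" : S\N

YES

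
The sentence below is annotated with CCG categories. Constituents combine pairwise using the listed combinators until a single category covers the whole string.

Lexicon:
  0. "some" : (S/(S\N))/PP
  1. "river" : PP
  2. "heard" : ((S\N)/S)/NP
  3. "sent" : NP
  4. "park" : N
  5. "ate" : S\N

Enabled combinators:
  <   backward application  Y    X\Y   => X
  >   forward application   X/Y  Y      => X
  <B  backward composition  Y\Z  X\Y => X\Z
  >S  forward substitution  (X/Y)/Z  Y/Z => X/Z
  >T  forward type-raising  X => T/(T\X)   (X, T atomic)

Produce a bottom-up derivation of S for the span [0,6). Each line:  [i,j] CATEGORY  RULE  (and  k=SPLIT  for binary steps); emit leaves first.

[0,1] (S/(S\N))/PP  lex  "some"
[1,2] PP  lex  "river"
[0,2] S/(S\N)  >  k=1
[2,3] ((S\N)/S)/NP  lex  "heard"
[3,4] NP  lex  "sent"
[2,4] (S\N)/S  >  k=3
[4,5] N  lex  "park"
[5,6] S\N  lex  "ate"
[4,6] S  <  k=5
[2,6] S\N  >  k=4
[0,6] S  >  k=2

[0,6] S   >
  [0,2] S/(S\N)   >
    [0,1] "some" : (S/(S\N))/PP
    [1,2] "river" : PP
  [2,6] S\N   >
    [2,4] (S\N)/S   >
      [2,3] "heard" : ((S\N)/S)/NP
      [3,4] "sent" : NP
    [4,6] S   <
      [4,5] "park" : N
      [5,6] "ate" : S\N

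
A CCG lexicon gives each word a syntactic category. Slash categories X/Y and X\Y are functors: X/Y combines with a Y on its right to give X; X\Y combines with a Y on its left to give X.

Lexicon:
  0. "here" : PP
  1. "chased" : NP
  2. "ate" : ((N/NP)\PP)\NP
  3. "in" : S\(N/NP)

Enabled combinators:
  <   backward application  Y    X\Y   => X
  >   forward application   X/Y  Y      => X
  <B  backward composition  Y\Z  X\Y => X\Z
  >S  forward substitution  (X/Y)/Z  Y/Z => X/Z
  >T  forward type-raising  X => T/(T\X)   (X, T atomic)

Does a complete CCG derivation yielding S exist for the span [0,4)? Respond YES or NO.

[0,4] S   <
  [0,3] N/NP   <
    [0,1] "here" : PP
    [1,3] (N/NP)\PP   <
      [1,2] "chased" : NP
      [2,3] "ate" : ((N/NP)\PP)\NP
  [3,4] "in" : S\(N/NP)

YES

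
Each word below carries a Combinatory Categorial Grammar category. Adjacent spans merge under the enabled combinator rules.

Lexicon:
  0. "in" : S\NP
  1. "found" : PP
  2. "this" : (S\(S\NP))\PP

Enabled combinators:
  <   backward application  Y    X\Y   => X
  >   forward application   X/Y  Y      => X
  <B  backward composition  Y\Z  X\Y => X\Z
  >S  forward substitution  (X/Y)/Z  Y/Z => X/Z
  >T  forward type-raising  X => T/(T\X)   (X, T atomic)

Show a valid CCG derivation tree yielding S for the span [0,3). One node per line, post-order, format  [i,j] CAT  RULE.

[0,3] S   <
  [0,1] "in" : S\NP
  [1,3] S\(S\NP)   <
    [1,2] "found" : PP
    [2,3] "this" : (S\(S\NP))\PP

[0,1] S\NP  lex  "in"
[1,2] PP  lex  "found"
[2,3] (S\(S\NP))\PP  lex  "this"
[1,3] S\(S\NP)  <  k=2
[0,3] S  <  k=1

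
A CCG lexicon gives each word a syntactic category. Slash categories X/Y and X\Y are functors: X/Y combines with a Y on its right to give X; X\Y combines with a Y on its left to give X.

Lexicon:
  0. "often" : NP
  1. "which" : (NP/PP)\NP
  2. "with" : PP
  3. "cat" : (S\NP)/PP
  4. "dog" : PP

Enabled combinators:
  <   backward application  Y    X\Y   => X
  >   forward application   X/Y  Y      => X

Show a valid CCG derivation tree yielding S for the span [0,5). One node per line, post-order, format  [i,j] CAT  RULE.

[0,5] S   <
  [0,3] NP   >
    [0,2] NP/PP   <
      [0,1] "often" : NP
      [1,2] "which" : (NP/PP)\NP
    [2,3] "with" : PP
  [3,5] S\NP   >
    [3,4] "cat" : (S\NP)/PP
    [4,5] "dog" : PP

[0,1] NP  lex  "often"
[1,2] (NP/PP)\NP  lex  "which"
[0,2] NP/PP  <  k=1
[2,3] PP  lex  "with"
[0,3] NP  >  k=2
[3,4] (S\NP)/PP  lex  "cat"
[4,5] PP  lex  "dog"
[3,5] S\NP  >  k=4
[0,5] S  <  k=3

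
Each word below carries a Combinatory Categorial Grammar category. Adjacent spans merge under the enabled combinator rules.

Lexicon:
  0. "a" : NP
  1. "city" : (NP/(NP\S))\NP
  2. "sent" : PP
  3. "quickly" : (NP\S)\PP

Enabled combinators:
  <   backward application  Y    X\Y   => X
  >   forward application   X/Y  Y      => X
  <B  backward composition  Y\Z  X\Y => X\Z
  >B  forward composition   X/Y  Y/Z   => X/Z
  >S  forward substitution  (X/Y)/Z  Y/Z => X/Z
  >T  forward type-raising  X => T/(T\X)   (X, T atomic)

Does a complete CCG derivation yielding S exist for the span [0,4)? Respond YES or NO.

NP (NP/(NP\S))\NP PP (NP\S)\PP
CKY chart[0,4] = {N/(N\NP), NP, NP/(NP\NP), PP/(PP\NP), S/(S\NP)}; S ∉ chart

NO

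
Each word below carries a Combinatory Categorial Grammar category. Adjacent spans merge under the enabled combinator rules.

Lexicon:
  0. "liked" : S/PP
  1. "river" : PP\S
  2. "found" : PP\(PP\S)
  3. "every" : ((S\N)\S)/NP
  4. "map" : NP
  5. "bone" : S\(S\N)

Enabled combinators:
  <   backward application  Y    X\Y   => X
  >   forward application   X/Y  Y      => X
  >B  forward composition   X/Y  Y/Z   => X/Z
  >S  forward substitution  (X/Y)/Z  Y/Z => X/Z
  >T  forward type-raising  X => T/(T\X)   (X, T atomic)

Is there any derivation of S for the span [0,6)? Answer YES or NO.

YES

[0,6] S   <
  [0,5] S\N   <
    [0,3] S   >
      [0,1] "liked" : S/PP
      [1,3] PP   <
        [1,2] "river" : PP\S
        [2,3] "found" : PP\(PP\S)
    [3,5] (S\N)\S   >
      [3,4] "every" : ((S\N)\S)/NP
      [4,5] "map" : NP
  [5,6] "bone" : S\(S\N)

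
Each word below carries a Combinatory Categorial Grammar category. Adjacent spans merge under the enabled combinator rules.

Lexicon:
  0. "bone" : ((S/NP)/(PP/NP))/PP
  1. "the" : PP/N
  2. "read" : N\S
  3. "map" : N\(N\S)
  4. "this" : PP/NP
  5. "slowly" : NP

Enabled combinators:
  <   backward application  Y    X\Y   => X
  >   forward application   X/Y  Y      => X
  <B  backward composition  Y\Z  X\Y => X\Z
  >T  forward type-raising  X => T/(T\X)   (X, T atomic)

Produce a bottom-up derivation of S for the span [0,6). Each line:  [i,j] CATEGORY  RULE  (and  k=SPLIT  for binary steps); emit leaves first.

[0,6] S   >
  [0,5] S/NP   >
    [0,4] (S/NP)/(PP/NP)   >
      [0,1] "bone" : ((S/NP)/(PP/NP))/PP
      [1,4] PP   >
        [1,2] "the" : PP/N
        [2,4] N   <
          [2,3] "read" : N\S
          [3,4] "map" : N\(N\S)
    [4,5] "this" : PP/NP
  [5,6] "slowly" : NP

[0,1] ((S/NP)/(PP/NP))/PP  lex  "bone"
[1,2] PP/N  lex  "the"
[2,3] N\S  lex  "read"
[3,4] N\(N\S)  lex  "map"
[2,4] N  <  k=3
[1,4] PP  >  k=2
[0,4] (S/NP)/(PP/NP)  >  k=1
[4,5] PP/NP  lex  "this"
[0,5] S/NP  >  k=4
[5,6] NP  lex  "slowly"
[0,6] S  >  k=5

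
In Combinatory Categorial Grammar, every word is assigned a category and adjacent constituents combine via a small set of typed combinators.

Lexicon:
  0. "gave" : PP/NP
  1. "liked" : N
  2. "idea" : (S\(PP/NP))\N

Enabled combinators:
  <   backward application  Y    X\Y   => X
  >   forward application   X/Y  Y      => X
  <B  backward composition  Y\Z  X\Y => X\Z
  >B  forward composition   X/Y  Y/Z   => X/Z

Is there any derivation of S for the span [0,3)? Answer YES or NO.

[0,3] S   <
  [0,1] "gave" : PP/NP
  [1,3] S\(PP/NP)   <
    [1,2] "liked" : N
    [2,3] "idea" : (S\(PP/NP))\N

YES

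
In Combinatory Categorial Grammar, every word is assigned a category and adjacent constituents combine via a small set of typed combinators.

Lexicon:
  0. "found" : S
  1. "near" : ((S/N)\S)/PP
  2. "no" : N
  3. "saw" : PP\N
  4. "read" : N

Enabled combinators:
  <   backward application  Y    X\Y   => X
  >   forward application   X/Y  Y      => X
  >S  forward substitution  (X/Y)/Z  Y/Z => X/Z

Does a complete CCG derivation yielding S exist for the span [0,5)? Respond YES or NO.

YES

[0,5] S   >
  [0,4] S/N   <
    [0,1] "found" : S
    [1,4] (S/N)\S   >
      [1,2] "near" : ((S/N)\S)/PP
      [2,4] PP   <
        [2,3] "no" : N
        [3,4] "saw" : PP\N
  [4,5] "read" : N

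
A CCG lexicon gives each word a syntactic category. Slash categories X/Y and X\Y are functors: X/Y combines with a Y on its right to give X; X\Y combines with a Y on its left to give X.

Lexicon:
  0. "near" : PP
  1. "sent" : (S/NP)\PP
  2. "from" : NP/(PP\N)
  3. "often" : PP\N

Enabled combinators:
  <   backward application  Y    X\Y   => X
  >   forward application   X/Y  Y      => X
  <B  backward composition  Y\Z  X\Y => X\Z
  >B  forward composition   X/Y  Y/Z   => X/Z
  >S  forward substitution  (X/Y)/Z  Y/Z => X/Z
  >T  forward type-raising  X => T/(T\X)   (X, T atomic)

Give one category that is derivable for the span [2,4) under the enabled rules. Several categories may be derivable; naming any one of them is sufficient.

[0,4] S   >
  [0,2] S/NP   <
    [0,1] "near" : PP
    [1,2] "sent" : (S/NP)\PP
  [2,4] NP   >
    [2,3] "from" : NP/(PP\N)
    [3,4] "often" : PP\N

NP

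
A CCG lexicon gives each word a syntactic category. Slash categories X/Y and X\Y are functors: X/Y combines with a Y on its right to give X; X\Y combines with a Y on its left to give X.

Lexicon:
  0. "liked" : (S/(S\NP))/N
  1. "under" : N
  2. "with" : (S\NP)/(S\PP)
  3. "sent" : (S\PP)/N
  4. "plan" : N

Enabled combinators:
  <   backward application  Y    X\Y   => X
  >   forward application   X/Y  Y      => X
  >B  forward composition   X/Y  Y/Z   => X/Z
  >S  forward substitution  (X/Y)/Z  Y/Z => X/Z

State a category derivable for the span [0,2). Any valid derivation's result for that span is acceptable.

S/(S\NP)

[0,5] S   >
  [0,2] S/(S\NP)   >
    [0,1] "liked" : (S/(S\NP))/N
    [1,2] "under" : N
  [2,5] S\NP   >
    [2,3] "with" : (S\NP)/(S\PP)
    [3,5] S\PP   >
      [3,4] "sent" : (S\PP)/N
      [4,5] "plan" : N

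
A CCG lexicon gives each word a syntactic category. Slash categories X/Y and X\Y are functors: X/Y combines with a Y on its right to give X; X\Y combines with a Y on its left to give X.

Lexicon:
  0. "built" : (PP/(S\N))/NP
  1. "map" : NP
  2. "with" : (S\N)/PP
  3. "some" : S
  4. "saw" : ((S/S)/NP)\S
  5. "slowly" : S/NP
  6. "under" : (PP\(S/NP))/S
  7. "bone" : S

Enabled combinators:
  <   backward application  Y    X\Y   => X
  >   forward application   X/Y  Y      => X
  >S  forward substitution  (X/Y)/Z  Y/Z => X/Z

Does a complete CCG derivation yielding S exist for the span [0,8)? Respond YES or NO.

(PP/(S\N))/NP NP (S\N)/PP S ((S/S)/NP)\S S/NP (PP\(S/NP))/S S
CKY chart[0,8] = {PP}; S ∉ chart

NO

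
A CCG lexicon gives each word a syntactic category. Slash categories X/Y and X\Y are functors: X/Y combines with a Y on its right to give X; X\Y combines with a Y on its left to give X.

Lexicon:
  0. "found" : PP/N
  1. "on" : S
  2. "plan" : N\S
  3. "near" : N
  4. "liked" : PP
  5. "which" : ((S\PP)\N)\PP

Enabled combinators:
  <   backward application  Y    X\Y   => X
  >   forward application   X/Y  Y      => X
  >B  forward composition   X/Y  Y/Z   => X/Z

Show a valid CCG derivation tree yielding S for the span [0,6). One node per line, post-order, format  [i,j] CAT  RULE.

[0,1] PP/N  lex  "found"
[1,2] S  lex  "on"
[2,3] N\S  lex  "plan"
[1,3] N  <  k=2
[0,3] PP  >  k=1
[3,4] N  lex  "near"
[4,5] PP  lex  "liked"
[5,6] ((S\PP)\N)\PP  lex  "which"
[4,6] (S\PP)\N  <  k=5
[3,6] S\PP  <  k=4
[0,6] S  <  k=3

[0,6] S   <
  [0,3] PP   >
    [0,1] "found" : PP/N
    [1,3] N   <
      [1,2] "on" : S
      [2,3] "plan" : N\S
  [3,6] S\PP   <
    [3,4] "near" : N
    [4,6] (S\PP)\N   <
      [4,5] "liked" : PP
      [5,6] "which" : ((S\PP)\N)\PP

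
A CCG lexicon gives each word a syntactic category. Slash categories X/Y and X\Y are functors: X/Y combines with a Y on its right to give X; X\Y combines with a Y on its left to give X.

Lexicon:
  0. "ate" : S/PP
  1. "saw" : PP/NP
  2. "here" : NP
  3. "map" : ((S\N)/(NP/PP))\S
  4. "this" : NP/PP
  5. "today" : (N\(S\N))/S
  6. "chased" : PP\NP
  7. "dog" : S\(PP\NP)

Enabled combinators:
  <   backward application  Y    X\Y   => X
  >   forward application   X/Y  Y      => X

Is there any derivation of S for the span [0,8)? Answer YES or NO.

NO

S/PP PP/NP NP ((S\N)/(NP/PP))\S NP/PP (N\(S\N))/S PP\NP S\(PP\NP)
CKY chart[0,8] = {N}; S ∉ chart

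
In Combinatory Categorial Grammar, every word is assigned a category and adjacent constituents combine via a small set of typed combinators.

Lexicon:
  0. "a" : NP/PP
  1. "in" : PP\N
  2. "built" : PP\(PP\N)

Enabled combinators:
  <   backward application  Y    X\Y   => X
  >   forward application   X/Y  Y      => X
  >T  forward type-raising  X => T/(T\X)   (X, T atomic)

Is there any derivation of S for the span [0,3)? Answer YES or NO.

NP/PP PP\N PP\(PP\N)
CKY chart[0,3] = {N/(N\NP), NP, NP/(NP\NP), PP/(PP\NP), S/(S\NP)}; S ∉ chart

NO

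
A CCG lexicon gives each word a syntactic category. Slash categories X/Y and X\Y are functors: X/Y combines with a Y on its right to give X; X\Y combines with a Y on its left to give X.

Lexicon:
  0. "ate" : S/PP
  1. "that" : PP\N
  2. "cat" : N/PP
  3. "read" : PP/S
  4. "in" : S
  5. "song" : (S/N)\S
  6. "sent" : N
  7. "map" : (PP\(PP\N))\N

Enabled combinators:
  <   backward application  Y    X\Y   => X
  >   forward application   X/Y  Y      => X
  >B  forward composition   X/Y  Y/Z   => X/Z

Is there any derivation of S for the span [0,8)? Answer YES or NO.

[0,8] S   >
  [0,1] "ate" : S/PP
  [1,8] PP   <
    [1,2] "that" : PP\N
    [2,8] PP\(PP\N)   <
      [2,7] N   >
        [2,4] N/S   >B
          [2,3] "cat" : N/PP
          [3,4] "read" : PP/S
        [4,7] S   >
          [4,6] S/N   <
            [4,5] "in" : S
            [5,6] "song" : (S/N)\S
          [6,7] "sent" : N
      [7,8] "map" : (PP\(PP\N))\N

YES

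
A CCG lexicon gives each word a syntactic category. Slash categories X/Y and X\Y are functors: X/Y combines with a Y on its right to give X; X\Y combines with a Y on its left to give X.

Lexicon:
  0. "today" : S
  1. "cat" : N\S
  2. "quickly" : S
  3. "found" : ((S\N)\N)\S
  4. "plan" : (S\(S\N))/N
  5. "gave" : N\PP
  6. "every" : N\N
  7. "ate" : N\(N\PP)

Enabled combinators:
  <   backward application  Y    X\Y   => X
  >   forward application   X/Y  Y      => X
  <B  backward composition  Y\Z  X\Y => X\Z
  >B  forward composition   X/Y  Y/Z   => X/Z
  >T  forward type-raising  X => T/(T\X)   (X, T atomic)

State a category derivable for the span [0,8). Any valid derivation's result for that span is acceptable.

S

[0,8] S   <
  [0,4] S\N   <
    [0,2] N   <
      [0,1] "today" : S
      [1,2] "cat" : N\S
    [2,4] (S\N)\N   <
      [2,3] "quickly" : S
      [3,4] "found" : ((S\N)\N)\S
  [4,8] S\(S\N)   >
    [4,5] "plan" : (S\(S\N))/N
    [5,8] N   <
      [5,7] N\PP   <B
        [5,6] "gave" : N\PP
        [6,7] "every" : N\N
      [7,8] "ate" : N\(N\PP)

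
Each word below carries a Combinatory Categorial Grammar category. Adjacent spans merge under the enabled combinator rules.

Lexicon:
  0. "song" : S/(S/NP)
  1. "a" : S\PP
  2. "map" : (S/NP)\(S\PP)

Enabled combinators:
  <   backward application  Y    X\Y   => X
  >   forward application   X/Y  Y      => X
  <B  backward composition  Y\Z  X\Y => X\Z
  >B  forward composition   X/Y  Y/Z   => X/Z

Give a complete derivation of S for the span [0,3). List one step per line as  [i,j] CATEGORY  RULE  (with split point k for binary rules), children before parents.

[0,1] S/(S/NP)  lex  "song"
[1,2] S\PP  lex  "a"
[2,3] (S/NP)\(S\PP)  lex  "map"
[1,3] S/NP  <  k=2
[0,3] S  >  k=1

[0,3] S   >
  [0,1] "song" : S/(S/NP)
  [1,3] S/NP   <
    [1,2] "a" : S\PP
    [2,3] "map" : (S/NP)\(S\PP)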